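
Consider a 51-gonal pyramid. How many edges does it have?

A pyramid on an n-gon base has one n-gon and n triangles: V = 51 + 1 = 52, E = 2·51 = 102, F = 51 + 1 = 52.
Check: V − E + F = 52 − 102 + 52 = 2.

102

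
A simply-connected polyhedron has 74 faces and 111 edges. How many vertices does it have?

39

Here V − E + F = 2.
V = 2 + E − F = 2 + 111 − 74 = 39.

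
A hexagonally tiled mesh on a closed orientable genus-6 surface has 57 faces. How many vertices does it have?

104

χ = 2 − 2·6 = -10, and every face is a hexagon so 6F = 2E.
E = 6·57/2 = 171. Then V = -10 + E − F = -10 + 171 − 57 = 104.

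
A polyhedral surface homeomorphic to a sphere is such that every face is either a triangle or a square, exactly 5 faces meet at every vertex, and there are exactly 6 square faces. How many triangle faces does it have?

Let x be the number of triangles; then F = 6 + x.
Edge–face incidences: 2E = 4·6 + 3·x = 24 + 3x.
Every vertex has degree 5, so 5V = 2E.
Euler: V − E + F = 2 ⇒ (2E)/5 − E + (6 + x) = 2.
Multiply by 10: 2·(2E) − 5·(2E) + 10·(6 + x) = 20, i.e. 60 + 10x − 3·(24 + 3x) = 20.
Collecting terms: x − 12 = 20, so x = 32.
Then 2E = 24 + 3·32 = 120, so E = 60, V = 2E/5 = 24, F = 6 + 32 = 38.

32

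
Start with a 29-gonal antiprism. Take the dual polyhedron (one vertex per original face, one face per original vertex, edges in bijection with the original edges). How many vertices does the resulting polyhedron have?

60

The base solid has V = 58, E = 116, F = 60.
The dual swaps V and F and preserves E: V′ = F = 60, E′ = E = 116, F′ = V = 58.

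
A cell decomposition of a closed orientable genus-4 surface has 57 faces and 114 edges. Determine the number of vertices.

51

For a closed orientable surface of genus 4, χ = 2 − 2·4 = -6.
V = -6 + E − F = -6 + 114 − 57 = 51.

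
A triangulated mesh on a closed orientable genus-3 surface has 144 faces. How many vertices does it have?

χ = 2 − 2·3 = -4, and every face is a triangle so 3F = 2E.
E = 3·144/2 = 216. Then V = -4 + E − F = -4 + 216 − 144 = 68.

68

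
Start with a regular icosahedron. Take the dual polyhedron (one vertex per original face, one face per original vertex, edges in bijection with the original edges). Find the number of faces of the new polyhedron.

The base solid has V = 12, E = 30, F = 20.
The dual swaps V and F and preserves E: V′ = F = 20, E′ = E = 30, F′ = V = 12.

12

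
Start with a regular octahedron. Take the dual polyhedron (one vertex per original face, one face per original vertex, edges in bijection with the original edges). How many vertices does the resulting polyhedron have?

8

The base solid has V = 6, E = 12, F = 8.
The dual swaps V and F and preserves E: V′ = F = 8, E′ = E = 12, F′ = V = 6.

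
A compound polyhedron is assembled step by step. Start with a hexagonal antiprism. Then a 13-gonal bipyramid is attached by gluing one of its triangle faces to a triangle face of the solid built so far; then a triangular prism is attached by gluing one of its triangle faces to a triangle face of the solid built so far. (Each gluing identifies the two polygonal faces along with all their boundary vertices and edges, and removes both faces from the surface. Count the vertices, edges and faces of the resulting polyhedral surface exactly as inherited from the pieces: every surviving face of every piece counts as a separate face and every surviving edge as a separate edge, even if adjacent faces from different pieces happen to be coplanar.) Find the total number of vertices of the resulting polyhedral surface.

27

A hexagonal antiprism: V=12, E=24, F=14.
Attach a 13-gonal bipyramid (V=15, E=39, F=26) along a 3-gon: merge 3 vertices and 3 edges, delete both glued faces → V=24, E=60, F=38.
Attach a triangular prism (V=6, E=9, F=5) along a 3-gon: merge 3 vertices and 3 edges, delete both glued faces → V=27, E=66, F=41.
Check: V − E + F = 27 − 66 + 41 = 2.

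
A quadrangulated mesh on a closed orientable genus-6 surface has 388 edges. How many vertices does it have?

184

χ = 2 − 2·6 = -10, and every face is a square so 4F = 2E.
F = 2E/4 = 194. Then V = -10 + E − F = -10 + 388 − 194 = 184.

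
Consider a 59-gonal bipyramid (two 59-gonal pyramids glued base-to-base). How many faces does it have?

A bipyramid over an n-gon has 2n triangular faces and n + 2 vertices: V = 59 + 2 = 61, E = 3·59 = 177, F = 2·59 = 118.

118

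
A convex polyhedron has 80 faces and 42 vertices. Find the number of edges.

120

Here V − E + F = 2.
E = V + F − (2) = 42 + 80 − (2) = 120.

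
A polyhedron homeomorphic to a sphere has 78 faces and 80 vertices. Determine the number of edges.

156

Here V − E + F = 2.
E = V + F − (2) = 80 + 78 − (2) = 156.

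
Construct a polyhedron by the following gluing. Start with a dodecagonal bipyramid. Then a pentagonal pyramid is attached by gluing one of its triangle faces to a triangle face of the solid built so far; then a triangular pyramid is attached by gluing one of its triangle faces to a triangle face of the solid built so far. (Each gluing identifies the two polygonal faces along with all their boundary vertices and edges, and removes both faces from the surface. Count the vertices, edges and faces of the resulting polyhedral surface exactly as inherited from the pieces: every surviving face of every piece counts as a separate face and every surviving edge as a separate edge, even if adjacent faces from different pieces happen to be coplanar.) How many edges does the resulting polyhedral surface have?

A dodecagonal bipyramid: V=14, E=36, F=24.
Attach a pentagonal pyramid (V=6, E=10, F=6) along a 3-gon: merge 3 vertices and 3 edges, delete both glued faces → V=17, E=43, F=28.
Attach a triangular pyramid (V=4, E=6, F=4) along a 3-gon: merge 3 vertices and 3 edges, delete both glued faces → V=18, E=46, F=30.
Check: V − E + F = 18 − 46 + 30 = 2.

46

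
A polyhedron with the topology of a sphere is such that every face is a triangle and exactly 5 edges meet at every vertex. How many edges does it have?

Each face has 3 edges and each edge borders two faces, so 2E = 3F.
Each vertex has degree 5, so 5V = 2E and hence V = 3F/5.
Euler: V − E + F = 2 ⇒ (3F/5) − (3F/2) + F = 2.
Multiply by 10: (6 − 15 + 10)F = 20, i.e. 1F = 20.
So F = 20, E = 3·20/2 = 30, V = 3·20/5 = 12.

30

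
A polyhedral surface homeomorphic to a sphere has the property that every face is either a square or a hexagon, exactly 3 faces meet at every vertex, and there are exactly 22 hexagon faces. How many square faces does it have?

6

Let x be the number of squares; then F = 22 + x.
Edge–face incidences: 2E = 6·22 + 4·x = 132 + 4x.
Every vertex has degree 3, so 3V = 2E.
Euler: V − E + F = 2 ⇒ (2E)/3 − E + (22 + x) = 2.
Multiply by 6: 2·(2E) − 3·(2E) + 6·(22 + x) = 12, i.e. 132 + 6x − (132 + 4x) = 12.
Collecting terms: 2x = 12, so x = 6.
Then 2E = 132 + 4·6 = 156, so E = 78, V = 2E/3 = 52, F = 22 + 6 = 28.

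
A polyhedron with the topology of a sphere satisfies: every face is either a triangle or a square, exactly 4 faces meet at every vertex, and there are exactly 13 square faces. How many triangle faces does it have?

Let x be the number of triangles; then F = 13 + x.
Edge–face incidences: 2E = 4·13 + 3·x = 52 + 3x.
Every vertex has degree 4, so 4V = 2E.
Euler: V − E + F = 2 ⇒ (2E)/4 − E + (13 + x) = 2.
Multiply by 8: 2·(2E) − 4·(2E) + 8·(13 + x) = 16, i.e. 104 + 8x − 2·(52 + 3x) = 16.
Collecting terms: 2x = 16, so x = 8.
Then 2E = 52 + 3·8 = 76, so E = 38, V = 2E/4 = 19, F = 13 + 8 = 21.

8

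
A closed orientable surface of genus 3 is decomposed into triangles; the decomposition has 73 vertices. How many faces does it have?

154

χ = 2 − 2·3 = -4, and every face is a triangle so 3F = 2E.
V − E + F = -4 with E = 3F/2 gives 73 − (3/2 − 1)·F = -4, so F = 154 and E = 231.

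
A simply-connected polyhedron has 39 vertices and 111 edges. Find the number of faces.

Here V − E + F = 2.
F = 2 − V + E = 2 − 39 + 111 = 74.

74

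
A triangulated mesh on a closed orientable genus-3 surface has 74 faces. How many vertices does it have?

χ = 2 − 2·3 = -4, and every face is a triangle so 3F = 2E.
E = 3·74/2 = 111. Then V = -4 + E − F = -4 + 111 − 74 = 33.

33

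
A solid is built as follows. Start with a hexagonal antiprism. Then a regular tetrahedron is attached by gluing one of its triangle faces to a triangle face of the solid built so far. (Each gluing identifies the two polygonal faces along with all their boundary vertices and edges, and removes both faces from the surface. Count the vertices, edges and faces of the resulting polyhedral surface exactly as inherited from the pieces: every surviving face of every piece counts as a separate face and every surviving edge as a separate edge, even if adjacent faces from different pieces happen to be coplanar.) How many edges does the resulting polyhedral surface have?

27

A hexagonal antiprism: V=12, E=24, F=14.
Attach a regular tetrahedron (V=4, E=6, F=4) along a 3-gon: merge 3 vertices and 3 edges, delete both glued faces → V=13, E=27, F=16.
Check: V − E + F = 13 − 27 + 16 = 2.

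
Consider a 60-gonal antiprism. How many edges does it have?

An antiprism on an n-gon has two n-gon caps and 2n triangles: V = 2·60 = 120, E = 4·60 = 240, F = 2·60 + 2 = 122.
Check: V − E + F = 120 − 240 + 122 = 2.

240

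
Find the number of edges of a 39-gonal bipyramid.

A bipyramid over an n-gon has 2n triangular faces and n + 2 vertices: V = 39 + 2 = 41, E = 3·39 = 117, F = 2·39 = 78.

117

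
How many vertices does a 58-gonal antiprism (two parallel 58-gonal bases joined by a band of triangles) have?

An antiprism on an n-gon has two n-gon caps and 2n triangles: V = 2·58 = 116, E = 4·58 = 232, F = 2·58 + 2 = 118.
Check: V − E + F = 116 − 232 + 118 = 2.

116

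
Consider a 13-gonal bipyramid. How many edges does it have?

A bipyramid over an n-gon has 2n triangular faces and n + 2 vertices: V = 13 + 2 = 15, E = 3·13 = 39, F = 2·13 = 26.

39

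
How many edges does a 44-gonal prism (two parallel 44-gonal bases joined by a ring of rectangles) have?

132

A prism on an n-gon has two n-gon bases and n rectangular sides: V = 2·44 = 88, E = 3·44 = 132, F = 44 + 2 = 46.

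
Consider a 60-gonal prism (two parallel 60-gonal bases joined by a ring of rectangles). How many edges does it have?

A prism on an n-gon has two n-gon bases and n rectangular sides: V = 2·60 = 120, E = 3·60 = 180, F = 60 + 2 = 62.
Check: V − E + F = 120 − 180 + 62 = 2.

180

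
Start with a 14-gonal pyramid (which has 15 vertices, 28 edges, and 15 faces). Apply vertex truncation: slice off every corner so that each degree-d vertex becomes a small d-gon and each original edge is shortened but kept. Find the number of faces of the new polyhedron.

30

Truncation replaces each original edge-end by a new vertex, so V′ = 2E = 56.
Each original edge survives, and each old vertex of degree d contributes d new edges; summing degrees gives Σd = 2E, so E′ = E + 2E = 3E = 84.
Each original face survives and each original vertex becomes one new face: F′ = F + V = 30.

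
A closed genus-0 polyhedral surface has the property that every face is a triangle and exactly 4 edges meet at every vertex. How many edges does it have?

12

Each face has 3 edges and each edge borders two faces, so 2E = 3F.
Each vertex has degree 4, so 4V = 2E and hence V = 3F/4.
Euler: V − E + F = 2 ⇒ (3F/4) − (3F/2) + F = 2.
Multiply by 8: (6 − 12 + 8)F = 16, i.e. 2F = 16.
So F = 8, E = 3·8/2 = 12, V = 3·8/4 = 6.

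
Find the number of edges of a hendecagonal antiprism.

44

An antiprism on an n-gon has two n-gon caps and 2n triangles: V = 2·11 = 22, E = 4·11 = 44, F = 2·11 + 2 = 24.
Check: V − E + F = 22 − 44 + 24 = 2.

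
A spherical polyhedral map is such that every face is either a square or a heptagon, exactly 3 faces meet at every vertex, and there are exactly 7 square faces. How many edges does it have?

21

Let x be the number of heptagons; then F = 7 + x.
Edge–face incidences: 2E = 4·7 + 7·x = 28 + 7x.
Every vertex has degree 3, so 3V = 2E.
Euler: V − E + F = 2 ⇒ (2E)/3 − E + (7 + x) = 2.
Multiply by 6: 2·(2E) − 3·(2E) + 6·(7 + x) = 12, i.e. 42 + 6x − (28 + 7x) = 12.
Collecting terms: −x + 14 = 12, so −x = −2, so x = 2.
Then 2E = 28 + 7·2 = 42, so E = 21, V = 2E/3 = 14, F = 7 + 2 = 9.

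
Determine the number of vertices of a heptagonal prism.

A prism on an n-gon has two n-gon bases and n rectangular sides: V = 2·7 = 14, E = 3·7 = 21, F = 7 + 2 = 9.

14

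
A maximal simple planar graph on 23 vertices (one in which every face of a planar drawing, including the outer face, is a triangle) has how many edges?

In a plane triangulation 3F = 2E and V − E + F = 2, so E = 3V − 6 = 3·23 − 6 = 63.

63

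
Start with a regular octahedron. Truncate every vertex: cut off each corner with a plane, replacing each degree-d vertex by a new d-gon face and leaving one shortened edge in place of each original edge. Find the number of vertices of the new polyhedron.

The base solid has V = 6, E = 12, F = 8.
Truncation replaces each original edge-end by a new vertex, so V′ = 2E = 24.
Each original edge survives, and each old vertex of degree d contributes d new edges; summing degrees gives Σd = 2E, so E′ = E + 2E = 3E = 36.
Each original face survives and each original vertex becomes one new face: F′ = F + V = 14.

24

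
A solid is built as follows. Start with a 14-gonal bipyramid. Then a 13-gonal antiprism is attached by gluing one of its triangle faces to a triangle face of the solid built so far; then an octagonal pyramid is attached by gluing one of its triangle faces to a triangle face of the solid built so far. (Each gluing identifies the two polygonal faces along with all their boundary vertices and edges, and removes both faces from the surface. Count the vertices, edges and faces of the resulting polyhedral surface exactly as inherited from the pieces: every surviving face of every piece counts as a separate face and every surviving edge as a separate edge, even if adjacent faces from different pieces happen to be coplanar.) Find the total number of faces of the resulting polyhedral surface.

A 14-gonal bipyramid: V=16, E=42, F=28.
Attach a 13-gonal antiprism (V=26, E=52, F=28) along a 3-gon: merge 3 vertices and 3 edges, delete both glued faces → V=39, E=91, F=54.
Attach an octagonal pyramid (V=9, E=16, F=9) along a 3-gon: merge 3 vertices and 3 edges, delete both glued faces → V=45, E=104, F=61.
Check: V − E + F = 45 − 104 + 61 = 2.

61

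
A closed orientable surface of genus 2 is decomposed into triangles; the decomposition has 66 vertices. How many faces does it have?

136

χ = 2 − 2·2 = -2, and every face is a triangle so 3F = 2E.
V − E + F = -2 with E = 3F/2 gives 66 − (3/2 − 1)·F = -2, so F = 136 and E = 204.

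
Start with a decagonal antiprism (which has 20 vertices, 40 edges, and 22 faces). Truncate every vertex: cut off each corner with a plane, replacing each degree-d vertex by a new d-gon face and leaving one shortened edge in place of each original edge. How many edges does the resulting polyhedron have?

120

Truncation replaces each original edge-end by a new vertex, so V′ = 2E = 80.
Each original edge survives, and each old vertex of degree d contributes d new edges; summing degrees gives Σd = 2E, so E′ = E + 2E = 3E = 120.
Each original face survives and each original vertex becomes one new face: F′ = F + V = 42.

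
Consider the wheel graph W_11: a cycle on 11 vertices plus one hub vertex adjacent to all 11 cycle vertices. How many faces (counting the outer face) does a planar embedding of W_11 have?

W_11 has V = 11 + 1 = 12 vertices and E = 2·11 = 22 edges.
By Euler's formula F = 2 − V + E = 2 − 12 + 22 = 12.

12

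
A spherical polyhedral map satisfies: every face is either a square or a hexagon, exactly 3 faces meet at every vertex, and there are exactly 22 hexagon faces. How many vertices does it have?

Let x be the number of squares; then F = 22 + x.
Edge–face incidences: 2E = 6·22 + 4·x = 132 + 4x.
Every vertex has degree 3, so 3V = 2E.
Euler: V − E + F = 2 ⇒ (2E)/3 − E + (22 + x) = 2.
Multiply by 6: 2·(2E) − 3·(2E) + 6·(22 + x) = 12, i.e. 132 + 6x − (132 + 4x) = 12.
Collecting terms: 2x = 12, so x = 6.
Then 2E = 132 + 4·6 = 156, so E = 78, V = 2E/3 = 52, F = 22 + 6 = 28.

52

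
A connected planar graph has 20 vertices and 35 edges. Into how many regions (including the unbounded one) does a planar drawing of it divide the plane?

17

Euler's formula for a connected plane graph: V − E + F = 2, so F = 2 − 20 + 35 = 17.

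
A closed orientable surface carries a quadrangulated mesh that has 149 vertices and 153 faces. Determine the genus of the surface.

Every face is a square, so 2E = 4·153 = 612, giving E = 306.
χ = V − E + F = 149 − 306 + 153 = -4.
For a closed orientable surface χ = 2 − 2g, so g = (2 − (-4))/2 = 3.

3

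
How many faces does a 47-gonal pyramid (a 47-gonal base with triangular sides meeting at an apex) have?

A pyramid on an n-gon base has one n-gon and n triangles: V = 47 + 1 = 48, E = 2·47 = 94, F = 47 + 1 = 48.

48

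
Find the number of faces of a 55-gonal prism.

57

A prism on an n-gon has two n-gon bases and n rectangular sides: V = 2·55 = 110, E = 3·55 = 165, F = 55 + 2 = 57.
Check: V − E + F = 110 − 165 + 57 = 2.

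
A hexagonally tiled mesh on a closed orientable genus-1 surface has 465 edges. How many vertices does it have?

χ = 2 − 2·1 = 0, and every face is a hexagon so 6F = 2E.
F = 2E/6 = 155. Then V = 0 + E − F = 0 + 465 − 155 = 310.

310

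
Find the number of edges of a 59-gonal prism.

177

A prism on an n-gon has two n-gon bases and n rectangular sides: V = 2·59 = 118, E = 3·59 = 177, F = 59 + 2 = 61.
Check: V − E + F = 118 − 177 + 61 = 2.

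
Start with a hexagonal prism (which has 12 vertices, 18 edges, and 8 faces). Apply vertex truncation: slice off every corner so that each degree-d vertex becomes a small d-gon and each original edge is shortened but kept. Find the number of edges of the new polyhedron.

54

Truncation replaces each original edge-end by a new vertex, so V′ = 2E = 36.
Each original edge survives, and each old vertex of degree d contributes d new edges; summing degrees gives Σd = 2E, so E′ = E + 2E = 3E = 54.
Each original face survives and each original vertex becomes one new face: F′ = F + V = 20.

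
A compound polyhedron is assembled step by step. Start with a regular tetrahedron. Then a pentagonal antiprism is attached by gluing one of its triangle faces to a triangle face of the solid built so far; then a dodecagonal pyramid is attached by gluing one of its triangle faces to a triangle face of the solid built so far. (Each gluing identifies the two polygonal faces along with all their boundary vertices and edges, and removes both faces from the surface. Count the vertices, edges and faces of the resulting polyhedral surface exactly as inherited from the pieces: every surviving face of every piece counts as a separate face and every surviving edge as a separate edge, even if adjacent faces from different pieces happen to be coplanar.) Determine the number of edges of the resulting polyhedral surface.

44

A regular tetrahedron: V=4, E=6, F=4.
Attach a pentagonal antiprism (V=10, E=20, F=12) along a 3-gon: merge 3 vertices and 3 edges, delete both glued faces → V=11, E=23, F=14.
Attach a dodecagonal pyramid (V=13, E=24, F=13) along a 3-gon: merge 3 vertices and 3 edges, delete both glued faces → V=21, E=44, F=25.
Check: V − E + F = 21 − 44 + 25 = 2.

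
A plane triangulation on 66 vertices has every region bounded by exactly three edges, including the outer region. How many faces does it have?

In a plane triangulation 3F = 2E and V − E + F = 2, so F = 2V − 4 = 2·66 − 4 = 128.

128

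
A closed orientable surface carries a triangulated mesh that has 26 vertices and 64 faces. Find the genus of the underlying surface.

4

Every face is a triangle, so 2E = 3·64 = 192, giving E = 96.
χ = V − E + F = 26 − 96 + 64 = -6.
For a closed orientable surface χ = 2 − 2g, so g = (2 − (-6))/2 = 4.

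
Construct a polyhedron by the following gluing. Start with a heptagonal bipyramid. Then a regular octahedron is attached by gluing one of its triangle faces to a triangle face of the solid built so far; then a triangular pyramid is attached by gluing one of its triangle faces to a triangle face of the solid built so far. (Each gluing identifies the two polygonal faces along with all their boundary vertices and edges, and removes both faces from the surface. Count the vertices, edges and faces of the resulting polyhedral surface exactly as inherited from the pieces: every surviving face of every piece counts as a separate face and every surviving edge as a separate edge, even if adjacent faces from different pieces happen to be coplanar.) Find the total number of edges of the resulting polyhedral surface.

A heptagonal bipyramid: V=9, E=21, F=14.
Attach a regular octahedron (V=6, E=12, F=8) along a 3-gon: merge 3 vertices and 3 edges, delete both glued faces → V=12, E=30, F=20.
Attach a triangular pyramid (V=4, E=6, F=4) along a 3-gon: merge 3 vertices and 3 edges, delete both glued faces → V=13, E=33, F=22.
Check: V − E + F = 13 − 33 + 22 = 2.

33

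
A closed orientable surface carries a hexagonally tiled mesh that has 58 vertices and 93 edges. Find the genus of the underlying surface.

3

Every face is a hexagon and each edge borders two faces, so 6F = 2·93, giving F = 31.
χ = V − E + F = 58 − 93 + 31 = -4.
For a closed orientable surface χ = 2 − 2g, so g = (2 − (-4))/2 = 3.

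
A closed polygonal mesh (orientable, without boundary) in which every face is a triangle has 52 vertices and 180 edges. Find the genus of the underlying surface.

5

Every face is a triangle and each edge borders two faces, so 3F = 2·180, giving F = 120.
χ = V − E + F = 52 − 180 + 120 = -8.
For a closed orientable surface χ = 2 − 2g, so g = (2 − (-8))/2 = 5.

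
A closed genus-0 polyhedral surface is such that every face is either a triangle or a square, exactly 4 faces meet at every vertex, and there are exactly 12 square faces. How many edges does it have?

36

Let x be the number of triangles; then F = 12 + x.
Edge–face incidences: 2E = 4·12 + 3·x = 48 + 3x.
Every vertex has degree 4, so 4V = 2E.
Euler: V − E + F = 2 ⇒ (2E)/4 − E + (12 + x) = 2.
Multiply by 8: 2·(2E) − 4·(2E) + 8·(12 + x) = 16, i.e. 96 + 8x − 2·(48 + 3x) = 16.
Collecting terms: 2x = 16, so x = 8.
Then 2E = 48 + 3·8 = 72, so E = 36, V = 2E/4 = 18, F = 12 + 8 = 20.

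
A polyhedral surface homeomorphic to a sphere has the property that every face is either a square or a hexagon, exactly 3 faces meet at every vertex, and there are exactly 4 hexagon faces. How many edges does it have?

Let x be the number of squares; then F = 4 + x.
Edge–face incidences: 2E = 6·4 + 4·x = 24 + 4x.
Every vertex has degree 3, so 3V = 2E.
Euler: V − E + F = 2 ⇒ (2E)/3 − E + (4 + x) = 2.
Multiply by 6: 2·(2E) − 3·(2E) + 6·(4 + x) = 12, i.e. 24 + 6x − (24 + 4x) = 12.
Collecting terms: 2x = 12, so x = 6.
Then 2E = 24 + 4·6 = 48, so E = 24, V = 2E/3 = 16, F = 4 + 6 = 10.

24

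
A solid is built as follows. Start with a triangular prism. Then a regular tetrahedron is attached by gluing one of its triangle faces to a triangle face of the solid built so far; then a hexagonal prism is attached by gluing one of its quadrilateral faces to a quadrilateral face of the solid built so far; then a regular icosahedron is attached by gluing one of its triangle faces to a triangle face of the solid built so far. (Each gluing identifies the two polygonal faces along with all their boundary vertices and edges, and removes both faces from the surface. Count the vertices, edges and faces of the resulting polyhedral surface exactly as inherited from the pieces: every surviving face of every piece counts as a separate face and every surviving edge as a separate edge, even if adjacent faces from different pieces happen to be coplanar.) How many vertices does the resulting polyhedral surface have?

A triangular prism: V=6, E=9, F=5.
Attach a regular tetrahedron (V=4, E=6, F=4) along a 3-gon: merge 3 vertices and 3 edges, delete both glued faces → V=7, E=12, F=7.
Attach a hexagonal prism (V=12, E=18, F=8) along a 4-gon: merge 4 vertices and 4 edges, delete both glued faces → V=15, E=26, F=13.
Attach a regular icosahedron (V=12, E=30, F=20) along a 3-gon: merge 3 vertices and 3 edges, delete both glued faces → V=24, E=53, F=31.
Check: V − E + F = 24 − 53 + 31 = 2.

24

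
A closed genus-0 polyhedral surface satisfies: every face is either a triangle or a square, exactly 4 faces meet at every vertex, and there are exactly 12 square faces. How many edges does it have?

Let x be the number of triangles; then F = 12 + x.
Edge–face incidences: 2E = 4·12 + 3·x = 48 + 3x.
Every vertex has degree 4, so 4V = 2E.
Euler: V − E + F = 2 ⇒ (2E)/4 − E + (12 + x) = 2.
Multiply by 8: 2·(2E) − 4·(2E) + 8·(12 + x) = 16, i.e. 96 + 8x − 2·(48 + 3x) = 16.
Collecting terms: 2x = 16, so x = 8.
Then 2E = 48 + 3·8 = 72, so E = 36, V = 2E/4 = 18, F = 12 + 8 = 20.

36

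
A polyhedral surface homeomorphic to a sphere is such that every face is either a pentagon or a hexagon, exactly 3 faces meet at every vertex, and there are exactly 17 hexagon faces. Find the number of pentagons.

12

Let x be the number of pentagons; then F = 17 + x.
Edge–face incidences: 2E = 6·17 + 5·x = 102 + 5x.
Every vertex has degree 3, so 3V = 2E.
Euler: V − E + F = 2 ⇒ (2E)/3 − E + (17 + x) = 2.
Multiply by 6: 2·(2E) − 3·(2E) + 6·(17 + x) = 12, i.e. 102 + 6x − (102 + 5x) = 12.
Collecting terms: x = 12.
Then 2E = 102 + 5·12 = 162, so E = 81, V = 2E/3 = 54, F = 17 + 12 = 29.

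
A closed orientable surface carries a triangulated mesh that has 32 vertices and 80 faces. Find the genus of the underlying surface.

Every face is a triangle, so 2E = 3·80 = 240, giving E = 120.
χ = V − E + F = 32 − 120 + 80 = -8.
For a closed orientable surface χ = 2 − 2g, so g = (2 − (-8))/2 = 5.

5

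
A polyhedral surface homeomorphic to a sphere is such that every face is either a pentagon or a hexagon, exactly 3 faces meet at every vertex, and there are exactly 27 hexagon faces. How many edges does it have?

111

Let x be the number of pentagons; then F = 27 + x.
Edge–face incidences: 2E = 6·27 + 5·x = 162 + 5x.
Every vertex has degree 3, so 3V = 2E.
Euler: V − E + F = 2 ⇒ (2E)/3 − E + (27 + x) = 2.
Multiply by 6: 2·(2E) − 3·(2E) + 6·(27 + x) = 12, i.e. 162 + 6x − (162 + 5x) = 12.
Collecting terms: x = 12.
Then 2E = 162 + 5·12 = 222, so E = 111, V = 2E/3 = 74, F = 27 + 12 = 39.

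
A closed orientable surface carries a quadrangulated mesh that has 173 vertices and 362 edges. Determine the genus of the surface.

Every face is a square and each edge borders two faces, so 4F = 2·362, giving F = 181.
χ = V − E + F = 173 − 362 + 181 = -8.
For a closed orientable surface χ = 2 − 2g, so g = (2 − (-8))/2 = 5.

5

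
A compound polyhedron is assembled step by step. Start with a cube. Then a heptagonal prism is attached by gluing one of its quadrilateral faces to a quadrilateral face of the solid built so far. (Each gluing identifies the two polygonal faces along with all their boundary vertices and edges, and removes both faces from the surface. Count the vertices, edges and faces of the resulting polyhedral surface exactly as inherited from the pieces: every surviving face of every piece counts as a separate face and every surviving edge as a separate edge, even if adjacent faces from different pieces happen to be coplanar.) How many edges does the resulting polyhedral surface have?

29

A cube: V=8, E=12, F=6.
Attach a heptagonal prism (V=14, E=21, F=9) along a 4-gon: merge 4 vertices and 4 edges, delete both glued faces → V=18, E=29, F=13.
Check: V − E + F = 18 − 29 + 13 = 2.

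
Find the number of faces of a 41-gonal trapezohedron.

The n-trapezohedron (dual of the n-antiprism) has V = 2·41 + 2 = 84, E = 4·41 = 164, F = 2·41 = 82.

82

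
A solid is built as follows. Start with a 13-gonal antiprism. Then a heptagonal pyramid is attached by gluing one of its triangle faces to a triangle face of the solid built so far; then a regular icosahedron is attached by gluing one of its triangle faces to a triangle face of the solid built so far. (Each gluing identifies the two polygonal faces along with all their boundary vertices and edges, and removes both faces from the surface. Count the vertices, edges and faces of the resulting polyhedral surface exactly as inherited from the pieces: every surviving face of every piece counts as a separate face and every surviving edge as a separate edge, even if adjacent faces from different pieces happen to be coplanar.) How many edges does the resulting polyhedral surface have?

90

A 13-gonal antiprism: V=26, E=52, F=28.
Attach a heptagonal pyramid (V=8, E=14, F=8) along a 3-gon: merge 3 vertices and 3 edges, delete both glued faces → V=31, E=63, F=34.
Attach a regular icosahedron (V=12, E=30, F=20) along a 3-gon: merge 3 vertices and 3 edges, delete both glued faces → V=40, E=90, F=52.
Check: V − E + F = 40 − 90 + 52 = 2.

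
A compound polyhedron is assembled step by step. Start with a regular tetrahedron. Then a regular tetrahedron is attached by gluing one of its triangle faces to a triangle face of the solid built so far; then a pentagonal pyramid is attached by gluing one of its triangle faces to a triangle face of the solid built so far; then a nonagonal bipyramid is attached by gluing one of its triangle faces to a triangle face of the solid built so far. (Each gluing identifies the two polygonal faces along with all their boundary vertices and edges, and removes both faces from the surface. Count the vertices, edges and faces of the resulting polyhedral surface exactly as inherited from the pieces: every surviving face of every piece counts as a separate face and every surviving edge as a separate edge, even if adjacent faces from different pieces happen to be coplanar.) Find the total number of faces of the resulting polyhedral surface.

26

A regular tetrahedron: V=4, E=6, F=4.
Attach a regular tetrahedron (V=4, E=6, F=4) along a 3-gon: merge 3 vertices and 3 edges, delete both glued faces → V=5, E=9, F=6.
Attach a pentagonal pyramid (V=6, E=10, F=6) along a 3-gon: merge 3 vertices and 3 edges, delete both glued faces → V=8, E=16, F=10.
Attach a nonagonal bipyramid (V=11, E=27, F=18) along a 3-gon: merge 3 vertices and 3 edges, delete both glued faces → V=16, E=40, F=26.
Check: V − E + F = 16 − 40 + 26 = 2.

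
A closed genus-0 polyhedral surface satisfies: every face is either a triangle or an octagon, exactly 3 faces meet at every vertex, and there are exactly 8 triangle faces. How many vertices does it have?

Let x be the number of octagons; then F = 8 + x.
Edge–face incidences: 2E = 3·8 + 8·x = 24 + 8x.
Every vertex has degree 3, so 3V = 2E.
Euler: V − E + F = 2 ⇒ (2E)/3 − E + (8 + x) = 2.
Multiply by 6: 2·(2E) − 3·(2E) + 6·(8 + x) = 12, i.e. 48 + 6x − (24 + 8x) = 12.
Collecting terms: −2x + 24 = 12, so −2x = −12, so x = 6.
Then 2E = 24 + 8·6 = 72, so E = 36, V = 2E/3 = 24, F = 8 + 6 = 14.

24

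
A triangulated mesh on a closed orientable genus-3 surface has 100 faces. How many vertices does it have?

χ = 2 − 2·3 = -4, and every face is a triangle so 3F = 2E.
E = 3·100/2 = 150. Then V = -4 + E − F = -4 + 150 − 100 = 46.

46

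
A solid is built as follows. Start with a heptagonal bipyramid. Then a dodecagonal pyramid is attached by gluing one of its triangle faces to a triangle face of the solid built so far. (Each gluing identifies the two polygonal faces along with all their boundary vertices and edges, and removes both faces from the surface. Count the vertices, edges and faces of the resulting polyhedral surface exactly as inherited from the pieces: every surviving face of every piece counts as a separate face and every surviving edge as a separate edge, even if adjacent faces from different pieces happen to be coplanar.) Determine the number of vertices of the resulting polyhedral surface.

19

A heptagonal bipyramid: V=9, E=21, F=14.
Attach a dodecagonal pyramid (V=13, E=24, F=13) along a 3-gon: merge 3 vertices and 3 edges, delete both glued faces → V=19, E=42, F=25.
Check: V − E + F = 19 − 42 + 25 = 2.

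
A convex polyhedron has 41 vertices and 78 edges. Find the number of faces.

39

Here V − E + F = 2.
F = 2 − V + E = 2 − 41 + 78 = 39.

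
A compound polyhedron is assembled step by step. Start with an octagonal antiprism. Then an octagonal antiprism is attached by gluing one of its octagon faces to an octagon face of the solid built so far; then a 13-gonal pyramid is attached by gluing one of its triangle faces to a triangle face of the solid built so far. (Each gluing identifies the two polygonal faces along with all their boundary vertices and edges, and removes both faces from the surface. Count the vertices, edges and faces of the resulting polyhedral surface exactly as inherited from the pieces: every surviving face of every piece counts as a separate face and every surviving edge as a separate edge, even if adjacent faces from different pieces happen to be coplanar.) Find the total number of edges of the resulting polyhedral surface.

An octagonal antiprism: V=16, E=32, F=18.
Attach an octagonal antiprism (V=16, E=32, F=18) along an 8-gon: merge 8 vertices and 8 edges, delete both glued faces → V=24, E=56, F=34.
Attach a 13-gonal pyramid (V=14, E=26, F=14) along a 3-gon: merge 3 vertices and 3 edges, delete both glued faces → V=35, E=79, F=46.
Check: V − E + F = 35 − 79 + 46 = 2.

79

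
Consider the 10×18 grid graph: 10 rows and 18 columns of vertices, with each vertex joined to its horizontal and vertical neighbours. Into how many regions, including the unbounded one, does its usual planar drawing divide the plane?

The grid has V = 10·18 = 180 vertices and E = 10·17 + 18·9 = 332 edges.
F = 2 − V + E = 2 − 180 + 332 = 154.

154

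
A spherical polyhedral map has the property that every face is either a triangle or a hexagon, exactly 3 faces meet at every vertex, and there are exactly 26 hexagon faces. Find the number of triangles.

4

Let x be the number of triangles; then F = 26 + x.
Edge–face incidences: 2E = 6·26 + 3·x = 156 + 3x.
Every vertex has degree 3, so 3V = 2E.
Euler: V − E + F = 2 ⇒ (2E)/3 − E + (26 + x) = 2.
Multiply by 6: 2·(2E) − 3·(2E) + 6·(26 + x) = 12, i.e. 156 + 6x − (156 + 3x) = 12.
Collecting terms: 3x = 12, so x = 4.
Then 2E = 156 + 3·4 = 168, so E = 84, V = 2E/3 = 56, F = 26 + 4 = 30.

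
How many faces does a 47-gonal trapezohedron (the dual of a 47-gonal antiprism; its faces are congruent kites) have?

94

The n-trapezohedron (dual of the n-antiprism) has V = 2·47 + 2 = 96, E = 4·47 = 188, F = 2·47 = 94.
Check: V − E + F = 96 − 188 + 94 = 2.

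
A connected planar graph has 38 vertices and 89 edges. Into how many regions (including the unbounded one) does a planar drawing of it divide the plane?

53

Euler's formula for a connected plane graph: V − E + F = 2, so F = 2 − 38 + 89 = 53.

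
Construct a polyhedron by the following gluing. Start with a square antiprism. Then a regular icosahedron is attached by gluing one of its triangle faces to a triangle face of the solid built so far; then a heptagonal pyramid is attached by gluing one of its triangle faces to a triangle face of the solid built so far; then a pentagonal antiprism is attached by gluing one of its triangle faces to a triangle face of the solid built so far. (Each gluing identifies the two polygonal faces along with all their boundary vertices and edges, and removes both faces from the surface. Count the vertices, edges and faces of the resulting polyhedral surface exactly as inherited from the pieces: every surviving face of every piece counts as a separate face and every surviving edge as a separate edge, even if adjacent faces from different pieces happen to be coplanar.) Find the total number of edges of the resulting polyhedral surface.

A square antiprism: V=8, E=16, F=10.
Attach a regular icosahedron (V=12, E=30, F=20) along a 3-gon: merge 3 vertices and 3 edges, delete both glued faces → V=17, E=43, F=28.
Attach a heptagonal pyramid (V=8, E=14, F=8) along a 3-gon: merge 3 vertices and 3 edges, delete both glued faces → V=22, E=54, F=34.
Attach a pentagonal antiprism (V=10, E=20, F=12) along a 3-gon: merge 3 vertices and 3 edges, delete both glued faces → V=29, E=71, F=44.
Check: V − E + F = 29 − 71 + 44 = 2.

71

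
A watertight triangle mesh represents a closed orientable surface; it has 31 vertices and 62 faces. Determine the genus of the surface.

Every face is a triangle, so 2E = 3·62 = 186, giving E = 93.
χ = V − E + F = 31 − 93 + 62 = 0.
For a closed orientable surface χ = 2 − 2g, so g = (2 − (0))/2 = 1.

1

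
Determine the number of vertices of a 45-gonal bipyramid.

A bipyramid over an n-gon has 2n triangular faces and n + 2 vertices: V = 45 + 2 = 47, E = 3·45 = 135, F = 2·45 = 90.

47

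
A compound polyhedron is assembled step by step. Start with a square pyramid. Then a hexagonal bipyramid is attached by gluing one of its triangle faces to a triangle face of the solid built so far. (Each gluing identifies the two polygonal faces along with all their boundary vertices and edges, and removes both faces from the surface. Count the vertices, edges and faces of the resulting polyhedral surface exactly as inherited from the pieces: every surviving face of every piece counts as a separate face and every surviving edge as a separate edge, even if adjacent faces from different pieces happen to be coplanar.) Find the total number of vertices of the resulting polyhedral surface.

10

A square pyramid: V=5, E=8, F=5.
Attach a hexagonal bipyramid (V=8, E=18, F=12) along a 3-gon: merge 3 vertices and 3 edges, delete both glued faces → V=10, E=23, F=15.
Check: V − E + F = 10 − 23 + 15 = 2.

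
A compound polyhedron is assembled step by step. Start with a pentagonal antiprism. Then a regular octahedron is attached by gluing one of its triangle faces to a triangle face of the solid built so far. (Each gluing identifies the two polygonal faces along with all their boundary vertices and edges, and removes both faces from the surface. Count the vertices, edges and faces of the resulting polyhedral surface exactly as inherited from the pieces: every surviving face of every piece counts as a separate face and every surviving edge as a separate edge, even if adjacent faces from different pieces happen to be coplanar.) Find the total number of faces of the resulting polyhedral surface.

18

A pentagonal antiprism: V=10, E=20, F=12.
Attach a regular octahedron (V=6, E=12, F=8) along a 3-gon: merge 3 vertices and 3 edges, delete both glued faces → V=13, E=29, F=18.
Check: V − E + F = 13 − 29 + 18 = 2.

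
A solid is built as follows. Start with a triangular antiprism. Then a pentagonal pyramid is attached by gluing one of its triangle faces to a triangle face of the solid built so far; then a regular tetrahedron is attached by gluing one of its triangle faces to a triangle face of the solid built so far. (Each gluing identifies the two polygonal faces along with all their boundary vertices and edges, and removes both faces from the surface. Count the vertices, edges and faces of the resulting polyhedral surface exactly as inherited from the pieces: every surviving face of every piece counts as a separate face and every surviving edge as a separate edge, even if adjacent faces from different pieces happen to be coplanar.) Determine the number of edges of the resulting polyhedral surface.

A triangular antiprism: V=6, E=12, F=8.
Attach a pentagonal pyramid (V=6, E=10, F=6) along a 3-gon: merge 3 vertices and 3 edges, delete both glued faces → V=9, E=19, F=12.
Attach a regular tetrahedron (V=4, E=6, F=4) along a 3-gon: merge 3 vertices and 3 edges, delete both glued faces → V=10, E=22, F=14.
Check: V − E + F = 10 − 22 + 14 = 2.

22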